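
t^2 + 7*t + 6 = (t + 1)*(t + 6)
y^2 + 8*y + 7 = (y + 1)*(y + 7)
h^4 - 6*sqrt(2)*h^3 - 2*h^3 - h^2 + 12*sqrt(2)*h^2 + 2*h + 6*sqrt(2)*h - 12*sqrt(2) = (h - 2)*(h - 1)*(h + 1)*(h - 6*sqrt(2))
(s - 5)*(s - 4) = s^2 - 9*s + 20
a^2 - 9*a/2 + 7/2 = (a - 7/2)*(a - 1)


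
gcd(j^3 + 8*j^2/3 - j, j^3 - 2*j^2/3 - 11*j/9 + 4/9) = j - 1/3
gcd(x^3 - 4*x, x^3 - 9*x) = x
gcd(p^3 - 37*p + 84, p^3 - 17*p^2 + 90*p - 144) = p - 3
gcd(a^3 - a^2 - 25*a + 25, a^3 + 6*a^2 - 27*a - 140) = a - 5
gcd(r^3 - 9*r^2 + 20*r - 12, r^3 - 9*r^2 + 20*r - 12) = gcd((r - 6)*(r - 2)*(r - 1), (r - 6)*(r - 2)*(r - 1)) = r^3 - 9*r^2 + 20*r - 12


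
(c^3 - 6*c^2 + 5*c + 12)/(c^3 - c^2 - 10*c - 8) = (c - 3)/(c + 2)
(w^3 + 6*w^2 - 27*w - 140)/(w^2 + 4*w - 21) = (w^2 - w - 20)/(w - 3)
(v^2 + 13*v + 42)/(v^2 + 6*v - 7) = (v + 6)/(v - 1)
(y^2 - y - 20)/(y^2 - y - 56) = (-y^2 + y + 20)/(-y^2 + y + 56)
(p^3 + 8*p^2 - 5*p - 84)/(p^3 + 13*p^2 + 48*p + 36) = (p^3 + 8*p^2 - 5*p - 84)/(p^3 + 13*p^2 + 48*p + 36)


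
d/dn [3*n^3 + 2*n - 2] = 9*n^2 + 2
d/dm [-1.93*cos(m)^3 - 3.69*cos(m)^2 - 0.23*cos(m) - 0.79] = (5.79*cos(m)^2 + 7.38*cos(m) + 0.23)*sin(m)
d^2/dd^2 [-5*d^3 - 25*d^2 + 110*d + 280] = -30*d - 50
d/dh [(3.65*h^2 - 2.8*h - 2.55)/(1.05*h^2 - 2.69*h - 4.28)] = (-6.8785*h^2 - 25.889*h + 5.1245)/(1.1025*h^4 - 5.649*h^3 - 1.7519*h^2 + 23.0264*h + 18.3184)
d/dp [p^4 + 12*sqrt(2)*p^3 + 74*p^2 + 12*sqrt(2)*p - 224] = 4*p^3 + 36*sqrt(2)*p^2 + 148*p + 12*sqrt(2)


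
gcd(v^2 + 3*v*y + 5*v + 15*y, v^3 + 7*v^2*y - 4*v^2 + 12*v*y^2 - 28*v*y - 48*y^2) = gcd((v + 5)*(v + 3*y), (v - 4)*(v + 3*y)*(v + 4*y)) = v + 3*y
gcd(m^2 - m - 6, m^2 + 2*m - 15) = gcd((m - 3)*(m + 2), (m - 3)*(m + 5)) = m - 3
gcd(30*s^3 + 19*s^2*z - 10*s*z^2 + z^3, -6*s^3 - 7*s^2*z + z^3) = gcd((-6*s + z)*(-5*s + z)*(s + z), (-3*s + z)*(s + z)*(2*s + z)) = s + z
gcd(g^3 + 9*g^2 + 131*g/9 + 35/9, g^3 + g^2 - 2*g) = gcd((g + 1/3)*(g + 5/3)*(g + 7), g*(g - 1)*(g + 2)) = 1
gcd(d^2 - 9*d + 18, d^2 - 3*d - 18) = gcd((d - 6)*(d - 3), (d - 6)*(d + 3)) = d - 6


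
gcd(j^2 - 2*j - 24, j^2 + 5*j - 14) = 1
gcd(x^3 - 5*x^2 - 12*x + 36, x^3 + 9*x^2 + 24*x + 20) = 1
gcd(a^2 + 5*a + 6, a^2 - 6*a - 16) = a + 2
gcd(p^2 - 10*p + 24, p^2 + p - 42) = p - 6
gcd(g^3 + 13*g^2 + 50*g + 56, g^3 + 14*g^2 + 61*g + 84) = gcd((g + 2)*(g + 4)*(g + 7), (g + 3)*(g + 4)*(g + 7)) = g^2 + 11*g + 28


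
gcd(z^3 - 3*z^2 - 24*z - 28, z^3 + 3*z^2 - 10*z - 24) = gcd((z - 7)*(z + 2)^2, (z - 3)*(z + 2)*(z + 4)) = z + 2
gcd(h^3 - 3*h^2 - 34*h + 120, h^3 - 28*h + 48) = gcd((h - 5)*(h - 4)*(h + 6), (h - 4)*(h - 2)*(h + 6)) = h^2 + 2*h - 24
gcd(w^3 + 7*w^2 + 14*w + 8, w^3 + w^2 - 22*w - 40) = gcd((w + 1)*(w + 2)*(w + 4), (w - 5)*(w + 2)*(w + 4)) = w^2 + 6*w + 8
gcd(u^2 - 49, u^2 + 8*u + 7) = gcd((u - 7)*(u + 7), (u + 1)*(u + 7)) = u + 7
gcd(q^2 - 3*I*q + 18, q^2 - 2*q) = 1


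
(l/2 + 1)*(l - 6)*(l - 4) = l^3/2 - 4*l^2 + 2*l + 24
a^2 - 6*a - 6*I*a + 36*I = (a - 6)*(a - 6*I)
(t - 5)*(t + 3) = t^2 - 2*t - 15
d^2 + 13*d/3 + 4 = (d + 4/3)*(d + 3)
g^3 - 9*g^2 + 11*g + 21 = (g - 7)*(g - 3)*(g + 1)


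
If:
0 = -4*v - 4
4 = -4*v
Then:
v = -1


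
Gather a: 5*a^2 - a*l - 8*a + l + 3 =5*a^2 + a*(-l - 8) + l + 3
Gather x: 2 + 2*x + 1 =2*x + 3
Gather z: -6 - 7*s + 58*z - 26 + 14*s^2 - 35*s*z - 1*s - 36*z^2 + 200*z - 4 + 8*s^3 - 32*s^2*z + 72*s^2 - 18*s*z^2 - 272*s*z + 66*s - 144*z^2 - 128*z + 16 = 8*s^3 + 86*s^2 + 58*s + z^2*(-18*s - 180) + z*(-32*s^2 - 307*s + 130) - 20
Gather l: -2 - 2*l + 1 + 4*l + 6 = 2*l + 5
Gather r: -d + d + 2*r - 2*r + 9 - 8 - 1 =0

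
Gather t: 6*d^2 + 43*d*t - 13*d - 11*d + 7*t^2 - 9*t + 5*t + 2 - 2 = 6*d^2 - 24*d + 7*t^2 + t*(43*d - 4)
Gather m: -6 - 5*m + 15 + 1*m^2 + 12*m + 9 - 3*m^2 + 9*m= -2*m^2 + 16*m + 18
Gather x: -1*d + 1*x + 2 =-d + x + 2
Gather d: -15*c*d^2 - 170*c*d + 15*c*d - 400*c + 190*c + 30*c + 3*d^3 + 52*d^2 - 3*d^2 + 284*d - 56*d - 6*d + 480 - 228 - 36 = -180*c + 3*d^3 + d^2*(49 - 15*c) + d*(222 - 155*c) + 216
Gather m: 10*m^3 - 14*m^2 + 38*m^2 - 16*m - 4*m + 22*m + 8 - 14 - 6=10*m^3 + 24*m^2 + 2*m - 12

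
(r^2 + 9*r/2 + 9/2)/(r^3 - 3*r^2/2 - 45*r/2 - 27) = 1/(r - 6)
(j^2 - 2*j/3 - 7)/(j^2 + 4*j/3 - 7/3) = (j - 3)/(j - 1)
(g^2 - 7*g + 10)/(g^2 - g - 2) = (g - 5)/(g + 1)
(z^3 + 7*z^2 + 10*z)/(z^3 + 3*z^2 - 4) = z*(z + 5)/(z^2 + z - 2)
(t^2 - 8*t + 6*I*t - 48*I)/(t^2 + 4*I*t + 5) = (t^2 + t*(-8 + 6*I) - 48*I)/(t^2 + 4*I*t + 5)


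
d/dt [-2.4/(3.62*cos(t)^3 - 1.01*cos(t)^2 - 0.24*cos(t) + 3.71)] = (-26.064*cos(t)^2 + 4.848*cos(t) + 0.576)*sin(t)/(3.62*cos(t)^3 - 1.01*cos(t)^2 - 0.24*cos(t) + 3.71)^2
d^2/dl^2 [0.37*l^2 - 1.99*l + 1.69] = 0.740000000000000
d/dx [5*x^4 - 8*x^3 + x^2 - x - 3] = 20*x^3 - 24*x^2 + 2*x - 1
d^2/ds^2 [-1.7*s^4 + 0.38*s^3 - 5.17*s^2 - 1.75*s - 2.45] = -20.4*s^2 + 2.28*s - 10.34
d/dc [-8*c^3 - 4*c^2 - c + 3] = -24*c^2 - 8*c - 1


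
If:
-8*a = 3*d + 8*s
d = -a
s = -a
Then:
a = 0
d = 0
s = 0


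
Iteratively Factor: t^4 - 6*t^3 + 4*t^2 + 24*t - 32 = (t + 2)*(t^3 - 8*t^2 + 20*t - 16) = (t - 4)*(t + 2)*(t^2 - 4*t + 4) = (t - 4)*(t - 2)*(t + 2)*(t - 2)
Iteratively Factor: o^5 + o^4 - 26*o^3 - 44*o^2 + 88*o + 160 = (o + 2)*(o^4 - o^3 - 24*o^2 + 4*o + 80) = (o - 5)*(o + 2)*(o^3 + 4*o^2 - 4*o - 16) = (o - 5)*(o + 2)*(o + 4)*(o^2 - 4) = (o - 5)*(o - 2)*(o + 2)*(o + 4)*(o + 2)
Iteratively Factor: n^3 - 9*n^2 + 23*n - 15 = (n - 1)*(n^2 - 8*n + 15) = (n - 3)*(n - 1)*(n - 5)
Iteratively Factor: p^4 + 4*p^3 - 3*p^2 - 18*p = (p)*(p^3 + 4*p^2 - 3*p - 18) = p*(p + 3)*(p^2 + p - 6) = p*(p + 3)^2*(p - 2)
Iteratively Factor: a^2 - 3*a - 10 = (a - 5)*(a + 2)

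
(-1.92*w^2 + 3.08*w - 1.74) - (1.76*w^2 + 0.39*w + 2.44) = -3.68*w^2 + 2.69*w - 4.18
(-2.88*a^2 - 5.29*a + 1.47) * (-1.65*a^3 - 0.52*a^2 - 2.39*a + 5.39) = 4.752*a^5 + 10.2261*a^4 + 7.2085*a^3 - 3.6445*a^2 - 32.0264*a + 7.9233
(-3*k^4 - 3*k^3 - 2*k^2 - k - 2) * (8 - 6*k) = 18*k^5 - 6*k^4 - 12*k^3 - 10*k^2 + 4*k - 16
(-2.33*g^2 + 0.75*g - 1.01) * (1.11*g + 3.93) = -2.5863*g^3 - 8.3244*g^2 + 1.8264*g - 3.9693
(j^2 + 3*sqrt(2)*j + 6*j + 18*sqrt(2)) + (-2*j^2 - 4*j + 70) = -j^2 + 2*j + 3*sqrt(2)*j + 18*sqrt(2) + 70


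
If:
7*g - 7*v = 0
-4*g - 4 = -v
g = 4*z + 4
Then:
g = -4/3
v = -4/3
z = -4/3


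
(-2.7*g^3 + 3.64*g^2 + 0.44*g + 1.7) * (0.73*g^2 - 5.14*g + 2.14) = -1.971*g^5 + 16.5352*g^4 - 24.1664*g^3 + 6.769*g^2 - 7.7964*g + 3.638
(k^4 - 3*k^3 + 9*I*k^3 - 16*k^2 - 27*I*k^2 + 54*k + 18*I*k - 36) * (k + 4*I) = k^5 - 3*k^4 + 13*I*k^4 - 52*k^3 - 39*I*k^3 + 162*k^2 - 46*I*k^2 - 108*k + 216*I*k - 144*I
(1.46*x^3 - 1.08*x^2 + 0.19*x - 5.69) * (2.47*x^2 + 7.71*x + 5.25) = 3.6062*x^5 + 8.589*x^4 - 0.192500000000001*x^3 - 18.2594*x^2 - 42.8724*x - 29.8725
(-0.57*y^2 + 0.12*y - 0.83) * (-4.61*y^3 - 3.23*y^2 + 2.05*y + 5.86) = 2.6277*y^5 + 1.2879*y^4 + 2.2702*y^3 - 0.4133*y^2 - 0.9983*y - 4.8638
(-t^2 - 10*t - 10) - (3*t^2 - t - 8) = -4*t^2 - 9*t - 2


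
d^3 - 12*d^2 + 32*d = d*(d - 8)*(d - 4)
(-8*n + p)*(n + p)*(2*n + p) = -16*n^3 - 22*n^2*p - 5*n*p^2 + p^3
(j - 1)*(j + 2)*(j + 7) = j^3 + 8*j^2 + 5*j - 14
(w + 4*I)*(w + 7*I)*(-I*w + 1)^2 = -w^4 - 13*I*w^3 + 51*w^2 + 67*I*w - 28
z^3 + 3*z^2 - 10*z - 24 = (z - 3)*(z + 2)*(z + 4)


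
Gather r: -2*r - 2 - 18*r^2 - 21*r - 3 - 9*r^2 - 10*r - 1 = -27*r^2 - 33*r - 6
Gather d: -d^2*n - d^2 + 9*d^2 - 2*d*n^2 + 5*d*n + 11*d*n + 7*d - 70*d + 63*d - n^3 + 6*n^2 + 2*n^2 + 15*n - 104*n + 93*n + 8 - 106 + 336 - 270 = d^2*(8 - n) + d*(-2*n^2 + 16*n) - n^3 + 8*n^2 + 4*n - 32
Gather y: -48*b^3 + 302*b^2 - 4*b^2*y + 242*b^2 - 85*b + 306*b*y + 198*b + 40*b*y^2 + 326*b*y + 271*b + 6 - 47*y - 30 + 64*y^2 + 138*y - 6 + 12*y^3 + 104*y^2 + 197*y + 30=-48*b^3 + 544*b^2 + 384*b + 12*y^3 + y^2*(40*b + 168) + y*(-4*b^2 + 632*b + 288)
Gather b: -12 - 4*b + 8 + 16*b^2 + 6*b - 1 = 16*b^2 + 2*b - 5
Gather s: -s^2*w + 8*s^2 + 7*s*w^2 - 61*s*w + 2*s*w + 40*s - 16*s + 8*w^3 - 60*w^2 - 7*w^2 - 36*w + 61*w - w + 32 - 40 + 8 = s^2*(8 - w) + s*(7*w^2 - 59*w + 24) + 8*w^3 - 67*w^2 + 24*w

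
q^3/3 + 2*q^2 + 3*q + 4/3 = (q/3 + 1/3)*(q + 1)*(q + 4)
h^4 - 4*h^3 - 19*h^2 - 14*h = h*(h - 7)*(h + 1)*(h + 2)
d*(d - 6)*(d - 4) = d^3 - 10*d^2 + 24*d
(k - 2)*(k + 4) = k^2 + 2*k - 8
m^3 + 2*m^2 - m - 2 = (m - 1)*(m + 1)*(m + 2)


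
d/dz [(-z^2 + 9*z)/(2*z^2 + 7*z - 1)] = (-25*z^2 + 2*z - 9)/(4*z^4 + 28*z^3 + 45*z^2 - 14*z + 1)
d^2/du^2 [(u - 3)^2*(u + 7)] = 6*u + 2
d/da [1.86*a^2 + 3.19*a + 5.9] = 3.72*a + 3.19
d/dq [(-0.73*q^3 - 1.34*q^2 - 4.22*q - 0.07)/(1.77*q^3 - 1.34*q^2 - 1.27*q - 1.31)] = (3.35*q^4 + 16.793*q^3 - 0.712399999999999*q^2 + 3.3232*q + 5.4393)/(3.1329*q^6 - 4.7436*q^5 - 2.7002*q^4 - 1.2338*q^3 + 5.1237*q^2 + 3.3274*q + 1.7161)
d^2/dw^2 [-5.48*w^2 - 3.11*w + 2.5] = -10.9600000000000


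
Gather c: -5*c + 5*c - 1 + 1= 0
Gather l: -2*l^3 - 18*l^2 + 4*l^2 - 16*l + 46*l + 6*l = -2*l^3 - 14*l^2 + 36*l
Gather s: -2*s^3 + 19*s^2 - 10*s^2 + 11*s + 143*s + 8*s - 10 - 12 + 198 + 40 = -2*s^3 + 9*s^2 + 162*s + 216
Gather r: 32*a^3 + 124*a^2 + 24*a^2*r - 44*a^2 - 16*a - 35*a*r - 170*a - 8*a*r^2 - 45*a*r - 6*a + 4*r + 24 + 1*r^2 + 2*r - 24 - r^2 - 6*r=32*a^3 + 80*a^2 - 8*a*r^2 - 192*a + r*(24*a^2 - 80*a)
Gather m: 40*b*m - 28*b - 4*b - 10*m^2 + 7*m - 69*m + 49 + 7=-32*b - 10*m^2 + m*(40*b - 62) + 56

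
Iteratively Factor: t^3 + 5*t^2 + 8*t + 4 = (t + 1)*(t^2 + 4*t + 4) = (t + 1)*(t + 2)*(t + 2)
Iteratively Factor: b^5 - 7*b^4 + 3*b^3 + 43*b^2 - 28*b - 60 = (b - 3)*(b^4 - 4*b^3 - 9*b^2 + 16*b + 20) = (b - 3)*(b - 2)*(b^3 - 2*b^2 - 13*b - 10) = (b - 3)*(b - 2)*(b + 1)*(b^2 - 3*b - 10) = (b - 5)*(b - 3)*(b - 2)*(b + 1)*(b + 2)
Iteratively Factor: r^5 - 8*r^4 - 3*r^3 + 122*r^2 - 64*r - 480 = (r - 5)*(r^4 - 3*r^3 - 18*r^2 + 32*r + 96) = (r - 5)*(r - 4)*(r^3 + r^2 - 14*r - 24) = (r - 5)*(r - 4)*(r + 2)*(r^2 - r - 12) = (r - 5)*(r - 4)^2*(r + 2)*(r + 3)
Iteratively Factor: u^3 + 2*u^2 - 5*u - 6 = (u + 1)*(u^2 + u - 6) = (u - 2)*(u + 1)*(u + 3)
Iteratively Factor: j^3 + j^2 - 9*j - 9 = (j + 3)*(j^2 - 2*j - 3) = (j + 1)*(j + 3)*(j - 3)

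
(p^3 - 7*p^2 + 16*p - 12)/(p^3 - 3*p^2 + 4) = (p - 3)/(p + 1)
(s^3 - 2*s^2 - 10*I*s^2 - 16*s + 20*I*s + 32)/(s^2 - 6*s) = (s^3 + s^2*(-2 - 10*I) + 4*s*(-4 + 5*I) + 32)/(s*(s - 6))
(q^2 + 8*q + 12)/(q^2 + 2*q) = (q + 6)/q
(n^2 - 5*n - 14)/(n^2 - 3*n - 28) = (n + 2)/(n + 4)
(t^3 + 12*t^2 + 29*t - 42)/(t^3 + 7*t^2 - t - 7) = (t + 6)/(t + 1)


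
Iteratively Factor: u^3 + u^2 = (u)*(u^2 + u) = u*(u + 1)*(u)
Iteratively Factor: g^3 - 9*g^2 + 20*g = (g)*(g^2 - 9*g + 20) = g*(g - 4)*(g - 5)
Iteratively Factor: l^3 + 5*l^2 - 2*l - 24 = (l + 3)*(l^2 + 2*l - 8) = (l + 3)*(l + 4)*(l - 2)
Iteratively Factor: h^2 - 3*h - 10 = (h + 2)*(h - 5)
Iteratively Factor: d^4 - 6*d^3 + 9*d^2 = (d)*(d^3 - 6*d^2 + 9*d) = d*(d - 3)*(d^2 - 3*d) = d^2*(d - 3)*(d - 3)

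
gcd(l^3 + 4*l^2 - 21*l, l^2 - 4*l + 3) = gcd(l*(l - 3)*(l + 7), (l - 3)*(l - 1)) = l - 3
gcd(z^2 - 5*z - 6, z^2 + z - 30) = 1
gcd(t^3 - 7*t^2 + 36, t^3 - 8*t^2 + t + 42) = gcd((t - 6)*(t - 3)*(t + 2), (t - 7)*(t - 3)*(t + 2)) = t^2 - t - 6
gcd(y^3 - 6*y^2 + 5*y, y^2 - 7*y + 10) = y - 5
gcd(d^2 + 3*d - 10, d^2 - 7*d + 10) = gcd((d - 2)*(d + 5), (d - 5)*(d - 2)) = d - 2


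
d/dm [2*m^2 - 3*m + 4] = 4*m - 3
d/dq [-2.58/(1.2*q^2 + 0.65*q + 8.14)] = (6.192*q + 1.677)/(1.2*q^2 + 0.65*q + 8.14)^2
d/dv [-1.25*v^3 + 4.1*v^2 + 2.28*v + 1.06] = -3.75*v^2 + 8.2*v + 2.28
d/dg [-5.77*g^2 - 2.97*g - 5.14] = -11.54*g - 2.97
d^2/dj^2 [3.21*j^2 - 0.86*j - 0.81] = 6.42000000000000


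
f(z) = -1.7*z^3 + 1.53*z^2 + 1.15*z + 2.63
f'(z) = -5.1*z^2 + 3.06*z + 1.15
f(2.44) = -10.15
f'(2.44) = -21.75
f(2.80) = -19.47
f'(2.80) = -30.27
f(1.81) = -0.36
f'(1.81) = -10.02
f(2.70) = -16.57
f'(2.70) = -27.77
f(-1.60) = 11.67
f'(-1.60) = -16.80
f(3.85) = -67.28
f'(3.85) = -62.66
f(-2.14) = 23.84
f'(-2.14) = -28.75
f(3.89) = -69.81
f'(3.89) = -64.12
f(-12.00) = 3146.75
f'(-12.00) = -769.97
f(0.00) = 2.63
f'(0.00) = 1.15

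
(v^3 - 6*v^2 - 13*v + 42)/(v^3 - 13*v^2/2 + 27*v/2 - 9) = 2*(v^2 - 4*v - 21)/(2*v^2 - 9*v + 9)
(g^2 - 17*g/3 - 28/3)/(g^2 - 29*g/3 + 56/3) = (3*g + 4)/(3*g - 8)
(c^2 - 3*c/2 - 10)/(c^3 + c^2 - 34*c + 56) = (c + 5/2)/(c^2 + 5*c - 14)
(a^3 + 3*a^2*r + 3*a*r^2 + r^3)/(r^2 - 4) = (a^3 + 3*a^2*r + 3*a*r^2 + r^3)/(r^2 - 4)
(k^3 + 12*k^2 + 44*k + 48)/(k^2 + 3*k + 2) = (k^2 + 10*k + 24)/(k + 1)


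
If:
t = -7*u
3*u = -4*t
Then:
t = 0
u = 0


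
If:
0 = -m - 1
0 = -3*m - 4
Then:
No Solution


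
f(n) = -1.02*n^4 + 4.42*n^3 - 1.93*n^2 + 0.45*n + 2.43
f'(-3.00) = 241.53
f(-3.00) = -218.25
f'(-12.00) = 9006.45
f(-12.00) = -29069.37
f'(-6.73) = 1870.68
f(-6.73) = -3527.80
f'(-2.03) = 97.06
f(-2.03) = -60.73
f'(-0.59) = 8.18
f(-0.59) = 0.46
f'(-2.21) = 117.78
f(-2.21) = -80.03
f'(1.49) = 10.64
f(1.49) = 8.41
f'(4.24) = -88.53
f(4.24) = -23.10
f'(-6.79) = 1915.23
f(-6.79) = -3641.37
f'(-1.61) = 58.06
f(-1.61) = -28.60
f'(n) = -4.08*n^3 + 13.26*n^2 - 3.86*n + 0.45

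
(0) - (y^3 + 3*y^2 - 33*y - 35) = -y^3 - 3*y^2 + 33*y + 35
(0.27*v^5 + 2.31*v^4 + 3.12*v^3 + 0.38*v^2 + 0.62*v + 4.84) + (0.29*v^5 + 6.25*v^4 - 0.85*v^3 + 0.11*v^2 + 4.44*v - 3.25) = 0.56*v^5 + 8.56*v^4 + 2.27*v^3 + 0.49*v^2 + 5.06*v + 1.59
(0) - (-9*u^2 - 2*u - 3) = 9*u^2 + 2*u + 3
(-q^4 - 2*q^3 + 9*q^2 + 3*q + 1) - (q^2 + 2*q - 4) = -q^4 - 2*q^3 + 8*q^2 + q + 5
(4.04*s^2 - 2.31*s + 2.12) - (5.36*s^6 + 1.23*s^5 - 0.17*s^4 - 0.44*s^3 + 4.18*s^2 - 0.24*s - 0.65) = -5.36*s^6 - 1.23*s^5 + 0.17*s^4 + 0.44*s^3 - 0.14*s^2 - 2.07*s + 2.77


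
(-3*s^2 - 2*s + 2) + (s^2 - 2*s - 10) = -2*s^2 - 4*s - 8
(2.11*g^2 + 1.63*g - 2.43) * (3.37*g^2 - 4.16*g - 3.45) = 7.1107*g^4 - 3.2845*g^3 - 22.2494*g^2 + 4.4853*g + 8.3835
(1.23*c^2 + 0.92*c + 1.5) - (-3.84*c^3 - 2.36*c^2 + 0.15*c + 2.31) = 3.84*c^3 + 3.59*c^2 + 0.77*c - 0.81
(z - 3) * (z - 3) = z^2 - 6*z + 9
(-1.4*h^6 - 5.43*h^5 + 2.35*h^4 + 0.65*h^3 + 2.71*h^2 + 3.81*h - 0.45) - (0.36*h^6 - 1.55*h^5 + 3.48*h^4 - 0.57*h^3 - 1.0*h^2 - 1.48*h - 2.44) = -1.76*h^6 - 3.88*h^5 - 1.13*h^4 + 1.22*h^3 + 3.71*h^2 + 5.29*h + 1.99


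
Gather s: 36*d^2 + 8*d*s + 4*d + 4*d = 36*d^2 + 8*d*s + 8*d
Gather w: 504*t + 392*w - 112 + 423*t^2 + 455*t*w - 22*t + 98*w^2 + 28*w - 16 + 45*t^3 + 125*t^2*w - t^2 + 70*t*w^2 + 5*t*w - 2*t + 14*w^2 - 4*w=45*t^3 + 422*t^2 + 480*t + w^2*(70*t + 112) + w*(125*t^2 + 460*t + 416) - 128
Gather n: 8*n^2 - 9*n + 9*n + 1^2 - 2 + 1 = 8*n^2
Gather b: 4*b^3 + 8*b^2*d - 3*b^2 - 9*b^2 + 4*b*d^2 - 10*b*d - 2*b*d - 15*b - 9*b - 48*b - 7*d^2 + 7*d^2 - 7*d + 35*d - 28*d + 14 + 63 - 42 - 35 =4*b^3 + b^2*(8*d - 12) + b*(4*d^2 - 12*d - 72)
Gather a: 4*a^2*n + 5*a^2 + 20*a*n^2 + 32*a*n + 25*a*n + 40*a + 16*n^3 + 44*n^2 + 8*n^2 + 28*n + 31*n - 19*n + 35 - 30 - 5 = a^2*(4*n + 5) + a*(20*n^2 + 57*n + 40) + 16*n^3 + 52*n^2 + 40*n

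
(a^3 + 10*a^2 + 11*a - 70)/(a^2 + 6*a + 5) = (a^2 + 5*a - 14)/(a + 1)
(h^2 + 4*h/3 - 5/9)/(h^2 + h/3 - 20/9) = (3*h - 1)/(3*h - 4)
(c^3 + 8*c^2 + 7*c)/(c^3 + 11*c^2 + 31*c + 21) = c/(c + 3)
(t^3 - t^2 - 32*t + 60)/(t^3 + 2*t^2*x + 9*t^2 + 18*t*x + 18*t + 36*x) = (t^2 - 7*t + 10)/(t^2 + 2*t*x + 3*t + 6*x)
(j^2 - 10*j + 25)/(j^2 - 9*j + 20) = (j - 5)/(j - 4)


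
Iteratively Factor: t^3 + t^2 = (t + 1)*(t^2) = t*(t + 1)*(t)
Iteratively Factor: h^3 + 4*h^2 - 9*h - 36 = (h + 4)*(h^2 - 9) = (h + 3)*(h + 4)*(h - 3)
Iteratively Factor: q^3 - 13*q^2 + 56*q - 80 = (q - 4)*(q^2 - 9*q + 20) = (q - 4)^2*(q - 5)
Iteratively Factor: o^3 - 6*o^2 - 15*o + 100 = (o - 5)*(o^2 - o - 20) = (o - 5)^2*(o + 4)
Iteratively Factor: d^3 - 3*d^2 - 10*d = (d + 2)*(d^2 - 5*d) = d*(d + 2)*(d - 5)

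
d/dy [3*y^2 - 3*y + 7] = 6*y - 3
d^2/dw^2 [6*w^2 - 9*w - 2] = 12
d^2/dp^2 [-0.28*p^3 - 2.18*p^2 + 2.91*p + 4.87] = -1.68*p - 4.36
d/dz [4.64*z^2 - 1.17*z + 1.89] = 9.28*z - 1.17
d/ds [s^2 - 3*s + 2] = 2*s - 3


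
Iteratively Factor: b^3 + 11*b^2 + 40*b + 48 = (b + 4)*(b^2 + 7*b + 12) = (b + 3)*(b + 4)*(b + 4)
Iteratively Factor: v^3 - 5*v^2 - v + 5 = (v - 5)*(v^2 - 1) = (v - 5)*(v - 1)*(v + 1)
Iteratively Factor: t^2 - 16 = (t + 4)*(t - 4)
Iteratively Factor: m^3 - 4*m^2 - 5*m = (m - 5)*(m^2 + m) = m*(m - 5)*(m + 1)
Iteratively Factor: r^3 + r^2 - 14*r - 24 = (r - 4)*(r^2 + 5*r + 6) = (r - 4)*(r + 2)*(r + 3)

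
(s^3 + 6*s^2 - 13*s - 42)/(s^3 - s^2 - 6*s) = (s + 7)/s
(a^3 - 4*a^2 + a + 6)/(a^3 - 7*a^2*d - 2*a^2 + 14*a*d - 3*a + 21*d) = (a - 2)/(a - 7*d)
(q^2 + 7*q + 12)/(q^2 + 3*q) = (q + 4)/q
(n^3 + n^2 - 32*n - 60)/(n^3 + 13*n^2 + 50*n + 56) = (n^2 - n - 30)/(n^2 + 11*n + 28)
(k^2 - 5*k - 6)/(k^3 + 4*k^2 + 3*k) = (k - 6)/(k*(k + 3))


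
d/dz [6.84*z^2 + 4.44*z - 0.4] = 13.68*z + 4.44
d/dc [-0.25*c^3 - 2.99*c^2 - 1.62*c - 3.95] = -0.75*c^2 - 5.98*c - 1.62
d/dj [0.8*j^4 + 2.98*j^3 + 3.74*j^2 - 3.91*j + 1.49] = 3.2*j^3 + 8.94*j^2 + 7.48*j - 3.91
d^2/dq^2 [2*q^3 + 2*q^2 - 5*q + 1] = 12*q + 4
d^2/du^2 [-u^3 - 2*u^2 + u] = -6*u - 4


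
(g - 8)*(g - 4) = g^2 - 12*g + 32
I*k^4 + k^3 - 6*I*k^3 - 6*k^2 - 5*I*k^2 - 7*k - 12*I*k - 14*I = (k - 7)*(k - 2*I)*(k + I)*(I*k + I)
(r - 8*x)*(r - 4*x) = r^2 - 12*r*x + 32*x^2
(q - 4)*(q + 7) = q^2 + 3*q - 28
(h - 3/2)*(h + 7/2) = h^2 + 2*h - 21/4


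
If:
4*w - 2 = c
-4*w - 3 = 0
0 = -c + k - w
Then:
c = -5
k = -23/4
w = -3/4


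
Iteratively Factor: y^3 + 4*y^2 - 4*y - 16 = (y + 4)*(y^2 - 4) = (y - 2)*(y + 4)*(y + 2)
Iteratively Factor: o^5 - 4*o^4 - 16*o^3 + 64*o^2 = (o)*(o^4 - 4*o^3 - 16*o^2 + 64*o) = o*(o - 4)*(o^3 - 16*o) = o*(o - 4)^2*(o^2 + 4*o) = o^2*(o - 4)^2*(o + 4)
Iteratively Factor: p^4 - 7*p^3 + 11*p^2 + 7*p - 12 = (p - 3)*(p^3 - 4*p^2 - p + 4) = (p - 4)*(p - 3)*(p^2 - 1) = (p - 4)*(p - 3)*(p + 1)*(p - 1)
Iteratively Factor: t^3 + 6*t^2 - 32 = (t - 2)*(t^2 + 8*t + 16) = (t - 2)*(t + 4)*(t + 4)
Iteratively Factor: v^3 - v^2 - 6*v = (v + 2)*(v^2 - 3*v) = v*(v + 2)*(v - 3)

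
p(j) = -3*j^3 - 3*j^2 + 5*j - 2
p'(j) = -9*j^2 - 6*j + 5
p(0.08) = -1.62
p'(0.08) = 4.46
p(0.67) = -0.90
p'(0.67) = -3.06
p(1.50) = -11.38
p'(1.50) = -24.25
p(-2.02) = 0.39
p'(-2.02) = -19.60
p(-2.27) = 6.28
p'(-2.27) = -27.76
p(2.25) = -40.11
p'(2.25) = -54.06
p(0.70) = -1.00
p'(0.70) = -3.61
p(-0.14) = -2.75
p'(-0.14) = 5.66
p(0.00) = -2.00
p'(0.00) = 5.00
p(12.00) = -5558.00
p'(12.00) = -1363.00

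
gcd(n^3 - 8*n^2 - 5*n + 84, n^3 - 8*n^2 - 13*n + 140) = n - 7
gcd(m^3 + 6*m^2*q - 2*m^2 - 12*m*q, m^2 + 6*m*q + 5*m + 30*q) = m + 6*q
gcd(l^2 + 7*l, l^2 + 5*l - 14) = l + 7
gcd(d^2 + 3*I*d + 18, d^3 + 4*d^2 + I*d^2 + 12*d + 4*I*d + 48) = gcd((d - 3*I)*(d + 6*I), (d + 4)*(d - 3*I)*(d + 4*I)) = d - 3*I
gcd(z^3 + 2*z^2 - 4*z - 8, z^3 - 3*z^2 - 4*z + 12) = z^2 - 4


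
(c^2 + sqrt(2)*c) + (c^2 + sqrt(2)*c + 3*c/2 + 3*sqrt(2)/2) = 2*c^2 + 3*c/2 + 2*sqrt(2)*c + 3*sqrt(2)/2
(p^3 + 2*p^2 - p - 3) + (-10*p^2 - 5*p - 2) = p^3 - 8*p^2 - 6*p - 5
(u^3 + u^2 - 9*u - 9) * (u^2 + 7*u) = u^5 + 8*u^4 - 2*u^3 - 72*u^2 - 63*u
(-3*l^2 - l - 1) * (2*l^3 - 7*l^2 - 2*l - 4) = -6*l^5 + 19*l^4 + 11*l^3 + 21*l^2 + 6*l + 4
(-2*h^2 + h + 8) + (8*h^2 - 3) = 6*h^2 + h + 5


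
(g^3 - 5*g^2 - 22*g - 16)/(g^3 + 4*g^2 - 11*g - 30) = (g^2 - 7*g - 8)/(g^2 + 2*g - 15)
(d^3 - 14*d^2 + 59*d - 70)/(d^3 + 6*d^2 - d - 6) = (d^3 - 14*d^2 + 59*d - 70)/(d^3 + 6*d^2 - d - 6)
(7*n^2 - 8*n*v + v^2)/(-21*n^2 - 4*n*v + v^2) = (-n + v)/(3*n + v)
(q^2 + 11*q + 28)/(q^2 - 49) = (q + 4)/(q - 7)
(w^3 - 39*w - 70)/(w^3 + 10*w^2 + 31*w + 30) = (w - 7)/(w + 3)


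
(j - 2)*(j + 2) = j^2 - 4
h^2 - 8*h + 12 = (h - 6)*(h - 2)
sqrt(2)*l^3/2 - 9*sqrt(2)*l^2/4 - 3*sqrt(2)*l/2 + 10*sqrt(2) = (l - 4)*(l - 5/2)*(sqrt(2)*l/2 + sqrt(2))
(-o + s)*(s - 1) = -o*s + o + s^2 - s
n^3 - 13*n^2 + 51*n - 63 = (n - 7)*(n - 3)^2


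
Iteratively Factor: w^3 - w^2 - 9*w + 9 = (w - 3)*(w^2 + 2*w - 3) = (w - 3)*(w + 3)*(w - 1)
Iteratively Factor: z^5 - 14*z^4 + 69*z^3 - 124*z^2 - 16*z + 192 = (z - 4)*(z^4 - 10*z^3 + 29*z^2 - 8*z - 48) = (z - 4)^2*(z^3 - 6*z^2 + 5*z + 12) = (z - 4)^3*(z^2 - 2*z - 3) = (z - 4)^3*(z + 1)*(z - 3)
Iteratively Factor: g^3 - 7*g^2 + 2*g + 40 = (g - 4)*(g^2 - 3*g - 10) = (g - 4)*(g + 2)*(g - 5)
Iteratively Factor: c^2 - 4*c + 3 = (c - 1)*(c - 3)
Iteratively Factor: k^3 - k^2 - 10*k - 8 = (k + 1)*(k^2 - 2*k - 8) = (k - 4)*(k + 1)*(k + 2)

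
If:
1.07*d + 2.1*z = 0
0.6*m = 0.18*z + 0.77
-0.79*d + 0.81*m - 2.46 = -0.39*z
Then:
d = -1.28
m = 1.48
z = 0.65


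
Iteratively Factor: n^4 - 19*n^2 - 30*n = (n + 3)*(n^3 - 3*n^2 - 10*n) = (n + 2)*(n + 3)*(n^2 - 5*n) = n*(n + 2)*(n + 3)*(n - 5)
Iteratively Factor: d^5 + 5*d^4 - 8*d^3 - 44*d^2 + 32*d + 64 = (d + 4)*(d^4 + d^3 - 12*d^2 + 4*d + 16) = (d + 1)*(d + 4)*(d^3 - 12*d + 16) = (d - 2)*(d + 1)*(d + 4)*(d^2 + 2*d - 8) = (d - 2)*(d + 1)*(d + 4)^2*(d - 2)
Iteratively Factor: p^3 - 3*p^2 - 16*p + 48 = (p + 4)*(p^2 - 7*p + 12) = (p - 3)*(p + 4)*(p - 4)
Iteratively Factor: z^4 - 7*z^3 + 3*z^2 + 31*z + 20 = (z + 1)*(z^3 - 8*z^2 + 11*z + 20) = (z - 4)*(z + 1)*(z^2 - 4*z - 5) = (z - 5)*(z - 4)*(z + 1)*(z + 1)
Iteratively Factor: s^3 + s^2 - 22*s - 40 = (s + 4)*(s^2 - 3*s - 10) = (s + 2)*(s + 4)*(s - 5)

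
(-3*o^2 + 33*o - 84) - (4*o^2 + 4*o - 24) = -7*o^2 + 29*o - 60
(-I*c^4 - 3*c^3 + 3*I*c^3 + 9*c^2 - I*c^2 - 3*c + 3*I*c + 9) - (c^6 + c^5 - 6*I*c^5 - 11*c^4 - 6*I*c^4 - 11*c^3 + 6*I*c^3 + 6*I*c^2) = -c^6 - c^5 + 6*I*c^5 + 11*c^4 + 5*I*c^4 + 8*c^3 - 3*I*c^3 + 9*c^2 - 7*I*c^2 - 3*c + 3*I*c + 9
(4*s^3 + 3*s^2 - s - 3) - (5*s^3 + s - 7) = -s^3 + 3*s^2 - 2*s + 4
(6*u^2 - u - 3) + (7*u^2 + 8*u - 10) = 13*u^2 + 7*u - 13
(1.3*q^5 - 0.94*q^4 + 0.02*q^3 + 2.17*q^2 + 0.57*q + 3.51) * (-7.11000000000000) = -9.243*q^5 + 6.6834*q^4 - 0.1422*q^3 - 15.4287*q^2 - 4.0527*q - 24.9561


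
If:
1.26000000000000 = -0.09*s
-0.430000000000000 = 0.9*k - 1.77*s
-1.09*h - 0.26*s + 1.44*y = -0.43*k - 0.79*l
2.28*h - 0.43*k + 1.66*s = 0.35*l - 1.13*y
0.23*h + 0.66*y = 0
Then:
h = 12.63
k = -28.01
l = 36.09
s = -14.00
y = -4.40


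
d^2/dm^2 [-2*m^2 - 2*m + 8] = -4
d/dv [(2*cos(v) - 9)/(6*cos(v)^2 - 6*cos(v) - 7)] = 4*(3*cos(v)^2 - 27*cos(v) + 17)*sin(v)/(6*sin(v)^2 + 6*cos(v) + 1)^2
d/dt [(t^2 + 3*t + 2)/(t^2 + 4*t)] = (t^2 - 4*t - 8)/(t^2*(t^2 + 8*t + 16))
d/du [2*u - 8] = 2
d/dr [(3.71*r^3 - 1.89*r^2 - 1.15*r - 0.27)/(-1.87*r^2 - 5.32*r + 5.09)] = (-6.9377*r^4 - 39.4744*r^3 + 64.556*r^2 - 20.25*r - 7.2899)/(3.4969*r^4 + 19.8968*r^3 + 9.2658*r^2 - 54.1576*r + 25.9081)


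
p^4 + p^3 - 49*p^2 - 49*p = p*(p - 7)*(p + 1)*(p + 7)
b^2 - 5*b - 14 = (b - 7)*(b + 2)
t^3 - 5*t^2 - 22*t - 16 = (t - 8)*(t + 1)*(t + 2)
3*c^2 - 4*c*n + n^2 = (-3*c + n)*(-c + n)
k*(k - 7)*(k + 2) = k^3 - 5*k^2 - 14*k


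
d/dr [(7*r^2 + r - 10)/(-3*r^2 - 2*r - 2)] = 11*(-r^2 - 8*r - 2)/(9*r^4 + 12*r^3 + 16*r^2 + 8*r + 4)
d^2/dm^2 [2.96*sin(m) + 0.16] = -2.96*sin(m)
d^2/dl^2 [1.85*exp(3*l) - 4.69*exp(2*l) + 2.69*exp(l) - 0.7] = (16.65*exp(2*l) - 18.76*exp(l) + 2.69)*exp(l)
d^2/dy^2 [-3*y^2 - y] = -6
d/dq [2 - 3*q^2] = -6*q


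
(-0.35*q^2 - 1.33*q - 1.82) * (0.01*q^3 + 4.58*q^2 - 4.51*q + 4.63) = -0.0035*q^5 - 1.6163*q^4 - 4.5311*q^3 - 3.9578*q^2 + 2.0503*q - 8.4266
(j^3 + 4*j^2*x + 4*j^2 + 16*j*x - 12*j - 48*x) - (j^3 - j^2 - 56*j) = 4*j^2*x + 5*j^2 + 16*j*x + 44*j - 48*x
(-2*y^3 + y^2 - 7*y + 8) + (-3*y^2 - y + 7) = -2*y^3 - 2*y^2 - 8*y + 15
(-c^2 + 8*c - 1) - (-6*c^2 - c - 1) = 5*c^2 + 9*c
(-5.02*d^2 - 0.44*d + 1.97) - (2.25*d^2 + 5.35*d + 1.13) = -7.27*d^2 - 5.79*d + 0.84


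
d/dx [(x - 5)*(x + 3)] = 2*x - 2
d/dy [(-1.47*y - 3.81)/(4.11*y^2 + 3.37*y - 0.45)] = (6.0417*y^2 + 31.3182*y + 13.5012)/(16.8921*y^4 + 27.7014*y^3 + 7.6579*y^2 - 3.033*y + 0.2025)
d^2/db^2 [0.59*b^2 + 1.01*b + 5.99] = 1.18000000000000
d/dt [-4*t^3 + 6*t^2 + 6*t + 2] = -12*t^2 + 12*t + 6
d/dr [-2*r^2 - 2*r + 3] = -4*r - 2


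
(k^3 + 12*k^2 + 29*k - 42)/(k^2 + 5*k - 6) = k + 7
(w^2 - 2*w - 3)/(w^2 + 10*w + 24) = (w^2 - 2*w - 3)/(w^2 + 10*w + 24)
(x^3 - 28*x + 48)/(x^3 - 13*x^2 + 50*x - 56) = (x + 6)/(x - 7)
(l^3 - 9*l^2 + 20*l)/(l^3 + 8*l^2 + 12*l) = (l^2 - 9*l + 20)/(l^2 + 8*l + 12)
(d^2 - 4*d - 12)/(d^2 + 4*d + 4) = (d - 6)/(d + 2)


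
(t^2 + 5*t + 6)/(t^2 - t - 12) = (t + 2)/(t - 4)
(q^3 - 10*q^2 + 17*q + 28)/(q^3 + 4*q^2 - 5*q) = (q^3 - 10*q^2 + 17*q + 28)/(q*(q^2 + 4*q - 5))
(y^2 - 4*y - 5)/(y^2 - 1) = (y - 5)/(y - 1)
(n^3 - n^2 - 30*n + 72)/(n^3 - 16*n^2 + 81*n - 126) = (n^2 + 2*n - 24)/(n^2 - 13*n + 42)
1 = 1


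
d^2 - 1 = (d - 1)*(d + 1)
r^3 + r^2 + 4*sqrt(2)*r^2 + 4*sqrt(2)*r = r*(r + 1)*(r + 4*sqrt(2))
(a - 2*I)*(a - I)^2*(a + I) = a^4 - 3*I*a^3 - a^2 - 3*I*a - 2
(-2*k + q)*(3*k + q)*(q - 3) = -6*k^2*q + 18*k^2 + k*q^2 - 3*k*q + q^3 - 3*q^2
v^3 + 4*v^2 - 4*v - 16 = (v - 2)*(v + 2)*(v + 4)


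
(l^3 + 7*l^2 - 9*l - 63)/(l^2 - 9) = l + 7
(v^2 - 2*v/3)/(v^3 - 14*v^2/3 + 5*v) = (3*v - 2)/(3*v^2 - 14*v + 15)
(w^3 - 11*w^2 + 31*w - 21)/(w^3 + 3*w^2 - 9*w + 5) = (w^2 - 10*w + 21)/(w^2 + 4*w - 5)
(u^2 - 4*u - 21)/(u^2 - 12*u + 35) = (u + 3)/(u - 5)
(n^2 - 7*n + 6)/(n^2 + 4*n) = (n^2 - 7*n + 6)/(n*(n + 4))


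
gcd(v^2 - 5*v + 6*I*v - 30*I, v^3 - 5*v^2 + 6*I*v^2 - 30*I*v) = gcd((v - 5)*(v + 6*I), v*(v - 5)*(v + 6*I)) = v^2 + v*(-5 + 6*I) - 30*I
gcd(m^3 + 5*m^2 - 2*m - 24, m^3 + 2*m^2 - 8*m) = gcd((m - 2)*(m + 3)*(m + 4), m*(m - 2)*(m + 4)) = m^2 + 2*m - 8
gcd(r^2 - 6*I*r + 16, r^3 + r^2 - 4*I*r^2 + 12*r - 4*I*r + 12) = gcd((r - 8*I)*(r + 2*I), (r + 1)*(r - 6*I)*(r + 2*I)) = r + 2*I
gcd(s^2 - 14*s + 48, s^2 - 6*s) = s - 6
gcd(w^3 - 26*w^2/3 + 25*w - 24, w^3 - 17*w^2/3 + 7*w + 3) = w^2 - 6*w + 9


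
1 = 1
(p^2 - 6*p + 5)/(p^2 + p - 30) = (p - 1)/(p + 6)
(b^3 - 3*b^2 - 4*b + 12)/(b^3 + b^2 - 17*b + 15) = (b^2 - 4)/(b^2 + 4*b - 5)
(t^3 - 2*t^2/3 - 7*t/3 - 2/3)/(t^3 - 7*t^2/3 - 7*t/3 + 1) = (3*t^2 - 5*t - 2)/(3*t^2 - 10*t + 3)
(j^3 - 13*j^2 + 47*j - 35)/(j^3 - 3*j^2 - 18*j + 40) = (j^2 - 8*j + 7)/(j^2 + 2*j - 8)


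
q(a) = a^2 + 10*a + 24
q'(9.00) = 28.00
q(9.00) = 195.00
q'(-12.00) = -14.00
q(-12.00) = 48.00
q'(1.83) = 13.66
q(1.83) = 45.65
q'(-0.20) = 9.60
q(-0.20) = 22.04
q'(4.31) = 18.62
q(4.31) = 85.68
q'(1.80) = 13.60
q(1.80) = 45.24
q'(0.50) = 11.00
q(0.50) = 29.25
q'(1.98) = 13.96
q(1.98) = 47.72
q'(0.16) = 10.32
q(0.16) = 25.63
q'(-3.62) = 2.76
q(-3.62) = 0.90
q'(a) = 2*a + 10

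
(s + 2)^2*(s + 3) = s^3 + 7*s^2 + 16*s + 12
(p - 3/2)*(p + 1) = p^2 - p/2 - 3/2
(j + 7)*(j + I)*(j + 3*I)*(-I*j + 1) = -I*j^4 + 5*j^3 - 7*I*j^3 + 35*j^2 + 7*I*j^2 - 3*j + 49*I*j - 21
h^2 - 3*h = h*(h - 3)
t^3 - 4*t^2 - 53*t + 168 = (t - 8)*(t - 3)*(t + 7)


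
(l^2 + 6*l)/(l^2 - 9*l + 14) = l*(l + 6)/(l^2 - 9*l + 14)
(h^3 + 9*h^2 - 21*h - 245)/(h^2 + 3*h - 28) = (h^2 + 2*h - 35)/(h - 4)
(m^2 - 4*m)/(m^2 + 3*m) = (m - 4)/(m + 3)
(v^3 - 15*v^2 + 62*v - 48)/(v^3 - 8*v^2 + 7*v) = (v^2 - 14*v + 48)/(v*(v - 7))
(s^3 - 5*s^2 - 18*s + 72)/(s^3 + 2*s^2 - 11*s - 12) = (s - 6)/(s + 1)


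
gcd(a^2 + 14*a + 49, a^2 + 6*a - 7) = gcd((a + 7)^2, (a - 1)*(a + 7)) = a + 7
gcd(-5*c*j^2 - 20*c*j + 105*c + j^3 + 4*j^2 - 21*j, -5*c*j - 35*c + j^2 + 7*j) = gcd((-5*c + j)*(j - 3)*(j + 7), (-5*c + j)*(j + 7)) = 5*c*j + 35*c - j^2 - 7*j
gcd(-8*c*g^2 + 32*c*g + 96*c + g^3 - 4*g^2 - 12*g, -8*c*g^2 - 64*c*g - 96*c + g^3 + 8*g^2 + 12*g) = 8*c*g + 16*c - g^2 - 2*g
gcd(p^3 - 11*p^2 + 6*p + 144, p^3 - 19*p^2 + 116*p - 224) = p - 8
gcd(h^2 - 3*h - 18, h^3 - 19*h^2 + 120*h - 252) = h - 6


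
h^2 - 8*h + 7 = (h - 7)*(h - 1)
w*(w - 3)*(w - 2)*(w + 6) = w^4 + w^3 - 24*w^2 + 36*w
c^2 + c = c*(c + 1)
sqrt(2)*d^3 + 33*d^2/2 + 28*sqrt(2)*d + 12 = (d + 2*sqrt(2))*(d + 6*sqrt(2))*(sqrt(2)*d + 1/2)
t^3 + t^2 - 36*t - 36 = (t - 6)*(t + 1)*(t + 6)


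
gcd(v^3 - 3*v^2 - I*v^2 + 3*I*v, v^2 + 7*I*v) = v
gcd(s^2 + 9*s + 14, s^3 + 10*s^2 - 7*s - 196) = s + 7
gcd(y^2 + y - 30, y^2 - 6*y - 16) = 1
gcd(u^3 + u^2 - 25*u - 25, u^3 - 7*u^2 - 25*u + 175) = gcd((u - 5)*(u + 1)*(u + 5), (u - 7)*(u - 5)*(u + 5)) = u^2 - 25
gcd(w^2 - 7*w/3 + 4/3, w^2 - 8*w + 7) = w - 1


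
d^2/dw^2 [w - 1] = 0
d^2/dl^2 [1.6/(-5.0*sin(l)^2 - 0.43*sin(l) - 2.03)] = (160.0*sin(l)^4 + 10.32*sin(l)^3 - 304.66416*sin(l)^2 - 22.03664*sin(l) + 31.88832)/(5.0*sin(l)^2 + 0.43*sin(l) + 2.03)^3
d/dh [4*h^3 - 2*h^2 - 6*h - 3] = 12*h^2 - 4*h - 6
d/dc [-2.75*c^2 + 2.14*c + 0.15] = 2.14 - 5.5*c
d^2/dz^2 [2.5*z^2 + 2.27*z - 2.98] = 5.00000000000000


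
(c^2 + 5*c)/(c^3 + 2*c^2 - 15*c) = 1/(c - 3)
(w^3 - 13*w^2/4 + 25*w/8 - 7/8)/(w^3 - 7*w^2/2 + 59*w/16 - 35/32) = 4*(w - 1)/(4*w - 5)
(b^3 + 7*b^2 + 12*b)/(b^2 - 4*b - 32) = b*(b + 3)/(b - 8)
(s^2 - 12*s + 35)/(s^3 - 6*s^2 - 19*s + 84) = (s - 5)/(s^2 + s - 12)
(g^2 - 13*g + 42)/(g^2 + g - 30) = (g^2 - 13*g + 42)/(g^2 + g - 30)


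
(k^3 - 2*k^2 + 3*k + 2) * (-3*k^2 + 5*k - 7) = -3*k^5 + 11*k^4 - 26*k^3 + 23*k^2 - 11*k - 14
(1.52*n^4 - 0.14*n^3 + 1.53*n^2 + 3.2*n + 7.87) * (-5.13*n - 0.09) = -7.7976*n^5 + 0.5814*n^4 - 7.8363*n^3 - 16.5537*n^2 - 40.6611*n - 0.7083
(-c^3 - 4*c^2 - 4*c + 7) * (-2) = 2*c^3 + 8*c^2 + 8*c - 14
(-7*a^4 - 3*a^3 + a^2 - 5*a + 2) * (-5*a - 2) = 35*a^5 + 29*a^4 + a^3 + 23*a^2 - 4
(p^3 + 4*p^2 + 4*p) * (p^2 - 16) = p^5 + 4*p^4 - 12*p^3 - 64*p^2 - 64*p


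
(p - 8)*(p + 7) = p^2 - p - 56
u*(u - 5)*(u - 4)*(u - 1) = u^4 - 10*u^3 + 29*u^2 - 20*u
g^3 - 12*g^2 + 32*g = g*(g - 8)*(g - 4)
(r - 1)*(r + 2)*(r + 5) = r^3 + 6*r^2 + 3*r - 10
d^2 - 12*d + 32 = (d - 8)*(d - 4)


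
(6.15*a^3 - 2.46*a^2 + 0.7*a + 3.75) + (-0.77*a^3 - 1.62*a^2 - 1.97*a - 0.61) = 5.38*a^3 - 4.08*a^2 - 1.27*a + 3.14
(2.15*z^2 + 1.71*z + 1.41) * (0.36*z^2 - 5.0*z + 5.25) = 0.774*z^4 - 10.1344*z^3 + 3.2451*z^2 + 1.9275*z + 7.4025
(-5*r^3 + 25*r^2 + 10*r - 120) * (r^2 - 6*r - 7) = -5*r^5 + 55*r^4 - 105*r^3 - 355*r^2 + 650*r + 840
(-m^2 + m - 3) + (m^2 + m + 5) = 2*m + 2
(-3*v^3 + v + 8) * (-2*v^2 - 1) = 6*v^5 + v^3 - 16*v^2 - v - 8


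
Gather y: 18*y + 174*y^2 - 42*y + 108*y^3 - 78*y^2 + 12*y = 108*y^3 + 96*y^2 - 12*y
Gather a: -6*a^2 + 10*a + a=-6*a^2 + 11*a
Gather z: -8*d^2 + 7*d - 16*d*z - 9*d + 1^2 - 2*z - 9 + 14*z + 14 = -8*d^2 - 2*d + z*(12 - 16*d) + 6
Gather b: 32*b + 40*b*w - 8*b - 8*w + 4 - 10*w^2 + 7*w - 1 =b*(40*w + 24) - 10*w^2 - w + 3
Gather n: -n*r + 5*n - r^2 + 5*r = n*(5 - r) - r^2 + 5*r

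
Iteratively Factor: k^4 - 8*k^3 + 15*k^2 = (k - 3)*(k^3 - 5*k^2) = k*(k - 3)*(k^2 - 5*k) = k^2*(k - 3)*(k - 5)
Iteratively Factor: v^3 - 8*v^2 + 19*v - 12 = (v - 4)*(v^2 - 4*v + 3) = (v - 4)*(v - 1)*(v - 3)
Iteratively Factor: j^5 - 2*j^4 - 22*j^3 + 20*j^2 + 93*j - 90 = (j + 3)*(j^4 - 5*j^3 - 7*j^2 + 41*j - 30) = (j - 2)*(j + 3)*(j^3 - 3*j^2 - 13*j + 15) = (j - 2)*(j - 1)*(j + 3)*(j^2 - 2*j - 15) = (j - 2)*(j - 1)*(j + 3)^2*(j - 5)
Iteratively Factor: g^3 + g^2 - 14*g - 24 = (g + 3)*(g^2 - 2*g - 8) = (g - 4)*(g + 3)*(g + 2)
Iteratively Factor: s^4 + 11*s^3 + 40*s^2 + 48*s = (s + 4)*(s^3 + 7*s^2 + 12*s) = (s + 4)^2*(s^2 + 3*s) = s*(s + 4)^2*(s + 3)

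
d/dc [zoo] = 0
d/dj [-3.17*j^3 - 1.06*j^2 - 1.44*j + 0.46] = -9.51*j^2 - 2.12*j - 1.44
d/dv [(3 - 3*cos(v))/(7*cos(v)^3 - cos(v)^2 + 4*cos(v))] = 6*(-7*cos(v)^3 + 11*cos(v)^2 - cos(v) + 2)*sin(v)/((7*sin(v)^2 + cos(v) - 11)^2*cos(v)^2)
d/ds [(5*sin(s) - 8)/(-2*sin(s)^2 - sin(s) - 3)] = (10*sin(s)^2 - 32*sin(s) - 23)*cos(s)/(sin(s) - cos(2*s) + 4)^2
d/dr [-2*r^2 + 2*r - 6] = 2 - 4*r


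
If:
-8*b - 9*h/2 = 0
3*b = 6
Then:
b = 2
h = -32/9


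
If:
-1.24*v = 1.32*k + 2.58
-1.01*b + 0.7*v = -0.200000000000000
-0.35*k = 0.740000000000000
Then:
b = 0.32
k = -2.11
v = 0.17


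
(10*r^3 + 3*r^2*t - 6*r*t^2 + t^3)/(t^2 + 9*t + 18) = (10*r^3 + 3*r^2*t - 6*r*t^2 + t^3)/(t^2 + 9*t + 18)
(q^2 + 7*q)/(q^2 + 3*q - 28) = q/(q - 4)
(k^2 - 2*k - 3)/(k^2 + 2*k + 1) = (k - 3)/(k + 1)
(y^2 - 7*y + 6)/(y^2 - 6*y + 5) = (y - 6)/(y - 5)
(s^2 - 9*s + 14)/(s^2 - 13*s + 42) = (s - 2)/(s - 6)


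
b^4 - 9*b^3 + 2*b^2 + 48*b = b*(b - 8)*(b - 3)*(b + 2)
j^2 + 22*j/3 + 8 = (j + 4/3)*(j + 6)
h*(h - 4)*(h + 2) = h^3 - 2*h^2 - 8*h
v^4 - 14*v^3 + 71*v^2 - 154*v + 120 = (v - 5)*(v - 4)*(v - 3)*(v - 2)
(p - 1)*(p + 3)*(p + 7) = p^3 + 9*p^2 + 11*p - 21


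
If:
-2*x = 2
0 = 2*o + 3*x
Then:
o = 3/2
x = -1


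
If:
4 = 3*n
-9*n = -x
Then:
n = 4/3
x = 12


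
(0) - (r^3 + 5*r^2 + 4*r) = -r^3 - 5*r^2 - 4*r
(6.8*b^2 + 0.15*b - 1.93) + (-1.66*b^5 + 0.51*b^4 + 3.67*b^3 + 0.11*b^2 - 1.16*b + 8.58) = -1.66*b^5 + 0.51*b^4 + 3.67*b^3 + 6.91*b^2 - 1.01*b + 6.65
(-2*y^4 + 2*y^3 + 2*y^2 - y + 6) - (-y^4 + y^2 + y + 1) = -y^4 + 2*y^3 + y^2 - 2*y + 5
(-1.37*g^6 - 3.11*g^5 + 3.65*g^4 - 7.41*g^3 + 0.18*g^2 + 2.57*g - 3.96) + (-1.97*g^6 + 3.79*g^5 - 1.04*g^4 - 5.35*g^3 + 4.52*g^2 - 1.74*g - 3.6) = -3.34*g^6 + 0.68*g^5 + 2.61*g^4 - 12.76*g^3 + 4.7*g^2 + 0.83*g - 7.56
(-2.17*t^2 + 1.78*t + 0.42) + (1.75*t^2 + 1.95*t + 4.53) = -0.42*t^2 + 3.73*t + 4.95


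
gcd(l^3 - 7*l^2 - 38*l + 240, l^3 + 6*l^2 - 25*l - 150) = l^2 + l - 30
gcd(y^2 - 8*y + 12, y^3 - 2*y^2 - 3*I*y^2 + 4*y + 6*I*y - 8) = y - 2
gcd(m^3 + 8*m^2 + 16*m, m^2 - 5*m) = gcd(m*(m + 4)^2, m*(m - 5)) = m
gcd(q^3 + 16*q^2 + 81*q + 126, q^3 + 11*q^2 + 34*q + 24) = q + 6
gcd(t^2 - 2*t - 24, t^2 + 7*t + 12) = t + 4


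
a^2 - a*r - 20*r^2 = (a - 5*r)*(a + 4*r)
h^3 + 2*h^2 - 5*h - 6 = (h - 2)*(h + 1)*(h + 3)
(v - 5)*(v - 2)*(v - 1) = v^3 - 8*v^2 + 17*v - 10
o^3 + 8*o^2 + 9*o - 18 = (o - 1)*(o + 3)*(o + 6)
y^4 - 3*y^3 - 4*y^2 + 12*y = y*(y - 3)*(y - 2)*(y + 2)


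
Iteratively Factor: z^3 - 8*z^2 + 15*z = (z - 5)*(z^2 - 3*z) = (z - 5)*(z - 3)*(z)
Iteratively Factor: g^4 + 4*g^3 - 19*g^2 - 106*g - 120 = (g - 5)*(g^3 + 9*g^2 + 26*g + 24) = (g - 5)*(g + 4)*(g^2 + 5*g + 6) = (g - 5)*(g + 2)*(g + 4)*(g + 3)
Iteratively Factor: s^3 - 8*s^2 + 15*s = (s - 3)*(s^2 - 5*s) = (s - 5)*(s - 3)*(s)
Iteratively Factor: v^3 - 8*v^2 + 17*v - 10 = (v - 1)*(v^2 - 7*v + 10) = (v - 5)*(v - 1)*(v - 2)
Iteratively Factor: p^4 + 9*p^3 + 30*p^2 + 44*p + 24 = (p + 2)*(p^3 + 7*p^2 + 16*p + 12) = (p + 2)^2*(p^2 + 5*p + 6) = (p + 2)^2*(p + 3)*(p + 2)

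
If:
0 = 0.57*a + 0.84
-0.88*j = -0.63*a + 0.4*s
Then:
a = -1.47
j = -0.454545454545455*s - 1.05502392344498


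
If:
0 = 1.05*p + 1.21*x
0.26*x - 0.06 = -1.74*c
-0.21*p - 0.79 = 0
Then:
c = -0.45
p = -3.76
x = 3.26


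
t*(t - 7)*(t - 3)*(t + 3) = t^4 - 7*t^3 - 9*t^2 + 63*t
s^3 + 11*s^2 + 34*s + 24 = (s + 1)*(s + 4)*(s + 6)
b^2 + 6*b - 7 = (b - 1)*(b + 7)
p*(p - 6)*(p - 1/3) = p^3 - 19*p^2/3 + 2*p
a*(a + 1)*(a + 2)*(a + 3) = a^4 + 6*a^3 + 11*a^2 + 6*a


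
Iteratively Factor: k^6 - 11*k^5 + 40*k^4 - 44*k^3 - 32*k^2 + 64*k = (k - 2)*(k^5 - 9*k^4 + 22*k^3 - 32*k) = (k - 2)^2*(k^4 - 7*k^3 + 8*k^2 + 16*k) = (k - 4)*(k - 2)^2*(k^3 - 3*k^2 - 4*k) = (k - 4)^2*(k - 2)^2*(k^2 + k) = (k - 4)^2*(k - 2)^2*(k + 1)*(k)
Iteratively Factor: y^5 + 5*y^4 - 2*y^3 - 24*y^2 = (y - 2)*(y^4 + 7*y^3 + 12*y^2) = (y - 2)*(y + 3)*(y^3 + 4*y^2) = (y - 2)*(y + 3)*(y + 4)*(y^2) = y*(y - 2)*(y + 3)*(y + 4)*(y)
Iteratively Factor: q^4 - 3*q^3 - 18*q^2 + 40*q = (q)*(q^3 - 3*q^2 - 18*q + 40) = q*(q + 4)*(q^2 - 7*q + 10) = q*(q - 2)*(q + 4)*(q - 5)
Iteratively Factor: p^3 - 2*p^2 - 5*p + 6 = (p + 2)*(p^2 - 4*p + 3) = (p - 1)*(p + 2)*(p - 3)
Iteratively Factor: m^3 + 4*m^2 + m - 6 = (m + 2)*(m^2 + 2*m - 3) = (m - 1)*(m + 2)*(m + 3)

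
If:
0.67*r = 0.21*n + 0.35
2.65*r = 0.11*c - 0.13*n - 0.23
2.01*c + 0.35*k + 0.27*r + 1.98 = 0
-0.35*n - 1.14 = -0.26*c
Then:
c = 2.51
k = -20.13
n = -1.39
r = 0.09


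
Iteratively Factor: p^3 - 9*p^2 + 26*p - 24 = (p - 4)*(p^2 - 5*p + 6) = (p - 4)*(p - 2)*(p - 3)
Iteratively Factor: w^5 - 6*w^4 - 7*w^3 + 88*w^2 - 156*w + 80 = (w - 2)*(w^4 - 4*w^3 - 15*w^2 + 58*w - 40) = (w - 2)*(w - 1)*(w^3 - 3*w^2 - 18*w + 40) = (w - 5)*(w - 2)*(w - 1)*(w^2 + 2*w - 8) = (w - 5)*(w - 2)^2*(w - 1)*(w + 4)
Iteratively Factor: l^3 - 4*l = (l)*(l^2 - 4) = l*(l - 2)*(l + 2)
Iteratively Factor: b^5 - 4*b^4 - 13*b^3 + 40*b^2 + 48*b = (b)*(b^4 - 4*b^3 - 13*b^2 + 40*b + 48) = b*(b - 4)*(b^3 - 13*b - 12) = b*(b - 4)*(b + 3)*(b^2 - 3*b - 4) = b*(b - 4)*(b + 1)*(b + 3)*(b - 4)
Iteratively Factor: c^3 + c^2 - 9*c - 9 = (c - 3)*(c^2 + 4*c + 3) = (c - 3)*(c + 3)*(c + 1)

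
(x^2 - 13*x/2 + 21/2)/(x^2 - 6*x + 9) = (x - 7/2)/(x - 3)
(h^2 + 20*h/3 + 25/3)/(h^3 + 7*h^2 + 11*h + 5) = (h + 5/3)/(h^2 + 2*h + 1)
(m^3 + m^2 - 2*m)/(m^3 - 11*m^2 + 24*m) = (m^2 + m - 2)/(m^2 - 11*m + 24)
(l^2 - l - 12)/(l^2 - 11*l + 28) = (l + 3)/(l - 7)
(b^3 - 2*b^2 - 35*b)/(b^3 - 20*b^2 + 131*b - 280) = b*(b + 5)/(b^2 - 13*b + 40)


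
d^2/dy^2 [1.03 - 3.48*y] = 0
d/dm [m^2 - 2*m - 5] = 2*m - 2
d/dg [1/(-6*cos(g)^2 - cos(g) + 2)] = -(12*cos(g) + 1)*sin(g)/(6*cos(g)^2 + cos(g) - 2)^2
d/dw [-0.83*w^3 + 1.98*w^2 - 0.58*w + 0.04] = -2.49*w^2 + 3.96*w - 0.58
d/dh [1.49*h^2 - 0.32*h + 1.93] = 2.98*h - 0.32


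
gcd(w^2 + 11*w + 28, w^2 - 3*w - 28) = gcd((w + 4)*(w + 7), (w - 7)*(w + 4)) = w + 4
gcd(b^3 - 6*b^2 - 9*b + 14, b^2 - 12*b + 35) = b - 7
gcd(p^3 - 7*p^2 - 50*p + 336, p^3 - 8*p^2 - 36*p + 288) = p^2 - 14*p + 48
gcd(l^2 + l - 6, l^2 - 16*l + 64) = 1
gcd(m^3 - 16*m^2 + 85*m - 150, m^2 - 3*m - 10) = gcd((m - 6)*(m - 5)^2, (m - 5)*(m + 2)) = m - 5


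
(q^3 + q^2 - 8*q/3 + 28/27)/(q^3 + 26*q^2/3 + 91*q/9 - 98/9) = (q - 2/3)/(q + 7)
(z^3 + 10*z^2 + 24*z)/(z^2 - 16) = z*(z + 6)/(z - 4)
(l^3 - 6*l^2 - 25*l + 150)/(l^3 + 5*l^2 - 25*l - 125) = (l - 6)/(l + 5)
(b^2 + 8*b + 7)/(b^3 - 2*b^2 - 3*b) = (b + 7)/(b*(b - 3))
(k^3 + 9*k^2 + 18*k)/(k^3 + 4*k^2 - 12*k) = (k + 3)/(k - 2)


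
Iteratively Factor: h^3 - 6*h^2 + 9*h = (h - 3)*(h^2 - 3*h) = h*(h - 3)*(h - 3)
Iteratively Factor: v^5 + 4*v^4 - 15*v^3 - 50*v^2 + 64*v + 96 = (v + 4)*(v^4 - 15*v^2 + 10*v + 24) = (v + 4)^2*(v^3 - 4*v^2 + v + 6) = (v - 3)*(v + 4)^2*(v^2 - v - 2) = (v - 3)*(v + 1)*(v + 4)^2*(v - 2)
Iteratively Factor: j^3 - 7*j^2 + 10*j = (j - 5)*(j^2 - 2*j) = j*(j - 5)*(j - 2)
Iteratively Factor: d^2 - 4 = (d + 2)*(d - 2)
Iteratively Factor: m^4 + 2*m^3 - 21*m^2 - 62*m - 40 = (m + 2)*(m^3 - 21*m - 20) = (m + 2)*(m + 4)*(m^2 - 4*m - 5) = (m + 1)*(m + 2)*(m + 4)*(m - 5)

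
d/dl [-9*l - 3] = -9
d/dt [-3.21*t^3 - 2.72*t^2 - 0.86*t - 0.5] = -9.63*t^2 - 5.44*t - 0.86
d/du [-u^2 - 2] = -2*u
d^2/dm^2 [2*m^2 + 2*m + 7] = 4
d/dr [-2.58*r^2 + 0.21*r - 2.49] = 0.21 - 5.16*r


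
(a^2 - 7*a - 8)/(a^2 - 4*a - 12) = (-a^2 + 7*a + 8)/(-a^2 + 4*a + 12)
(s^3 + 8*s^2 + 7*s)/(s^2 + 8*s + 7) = s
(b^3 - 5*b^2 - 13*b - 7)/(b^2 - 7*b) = b + 2 + 1/b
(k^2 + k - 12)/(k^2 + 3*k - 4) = (k - 3)/(k - 1)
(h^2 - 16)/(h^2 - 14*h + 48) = (h^2 - 16)/(h^2 - 14*h + 48)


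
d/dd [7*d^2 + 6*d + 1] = 14*d + 6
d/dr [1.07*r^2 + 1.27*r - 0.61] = 2.14*r + 1.27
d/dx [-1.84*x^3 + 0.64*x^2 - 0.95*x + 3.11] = -5.52*x^2 + 1.28*x - 0.95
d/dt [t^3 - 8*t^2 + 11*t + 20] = 3*t^2 - 16*t + 11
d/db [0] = 0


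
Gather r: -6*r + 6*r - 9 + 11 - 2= 0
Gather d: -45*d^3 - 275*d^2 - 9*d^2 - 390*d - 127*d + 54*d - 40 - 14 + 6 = -45*d^3 - 284*d^2 - 463*d - 48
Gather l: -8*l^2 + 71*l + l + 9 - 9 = -8*l^2 + 72*l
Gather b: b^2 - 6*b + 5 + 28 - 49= b^2 - 6*b - 16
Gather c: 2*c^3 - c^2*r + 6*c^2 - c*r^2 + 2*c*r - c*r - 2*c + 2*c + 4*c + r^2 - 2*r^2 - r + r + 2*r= 2*c^3 + c^2*(6 - r) + c*(-r^2 + r + 4) - r^2 + 2*r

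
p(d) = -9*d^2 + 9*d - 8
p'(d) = 9 - 18*d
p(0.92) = -7.34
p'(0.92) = -7.56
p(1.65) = -17.65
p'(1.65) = -20.70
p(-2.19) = -70.87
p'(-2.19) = 48.42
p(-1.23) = -32.69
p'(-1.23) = 31.14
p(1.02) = -8.18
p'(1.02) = -9.36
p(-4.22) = -206.26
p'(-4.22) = 84.96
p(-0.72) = -19.15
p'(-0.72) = 21.96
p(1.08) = -8.78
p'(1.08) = -10.44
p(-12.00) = -1412.00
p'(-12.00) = 225.00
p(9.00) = -656.00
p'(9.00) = -153.00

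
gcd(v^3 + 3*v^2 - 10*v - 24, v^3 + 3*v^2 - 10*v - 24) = v^3 + 3*v^2 - 10*v - 24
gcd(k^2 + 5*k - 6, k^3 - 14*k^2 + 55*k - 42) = k - 1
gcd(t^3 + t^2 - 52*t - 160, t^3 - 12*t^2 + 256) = t^2 - 4*t - 32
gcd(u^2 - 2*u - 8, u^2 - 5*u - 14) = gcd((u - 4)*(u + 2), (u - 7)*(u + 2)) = u + 2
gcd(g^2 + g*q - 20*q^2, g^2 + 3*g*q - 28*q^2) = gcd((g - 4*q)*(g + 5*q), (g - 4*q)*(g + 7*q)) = -g + 4*q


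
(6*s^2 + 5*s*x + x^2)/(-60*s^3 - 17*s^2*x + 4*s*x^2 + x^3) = (2*s + x)/(-20*s^2 + s*x + x^2)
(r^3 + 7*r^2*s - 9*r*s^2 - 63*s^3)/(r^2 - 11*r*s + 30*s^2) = (r^3 + 7*r^2*s - 9*r*s^2 - 63*s^3)/(r^2 - 11*r*s + 30*s^2)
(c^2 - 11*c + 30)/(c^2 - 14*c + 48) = (c - 5)/(c - 8)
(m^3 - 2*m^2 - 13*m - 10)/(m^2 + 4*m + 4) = (m^2 - 4*m - 5)/(m + 2)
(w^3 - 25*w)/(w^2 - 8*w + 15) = w*(w + 5)/(w - 3)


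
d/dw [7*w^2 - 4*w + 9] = 14*w - 4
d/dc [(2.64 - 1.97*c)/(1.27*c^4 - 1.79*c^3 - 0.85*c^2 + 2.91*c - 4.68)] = (7.5057*c^4 - 20.4638*c^3 + 12.5023*c^2 + 4.488*c + 1.5372)/(1.6129*c^8 - 4.5466*c^7 + 1.0451*c^6 + 10.4344*c^5 - 21.5825*c^4 + 11.8074*c^3 + 16.4241*c^2 - 27.2376*c + 21.9024)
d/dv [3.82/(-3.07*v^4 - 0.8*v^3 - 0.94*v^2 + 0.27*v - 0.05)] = (46.9096*v^3 + 9.168*v^2 + 7.1816*v - 1.0314)/(3.07*v^4 + 0.8*v^3 + 0.94*v^2 - 0.27*v + 0.05)^2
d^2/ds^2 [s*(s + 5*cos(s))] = -5*s*cos(s) - 10*sin(s) + 2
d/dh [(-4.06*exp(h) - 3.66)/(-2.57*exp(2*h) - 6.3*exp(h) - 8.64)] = (-10.4342*exp(2*h) - 18.8124*exp(h) + 12.0204)*exp(h)/(6.6049*exp(4*h) + 32.382*exp(3*h) + 84.0996*exp(2*h) + 108.864*exp(h) + 74.6496)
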